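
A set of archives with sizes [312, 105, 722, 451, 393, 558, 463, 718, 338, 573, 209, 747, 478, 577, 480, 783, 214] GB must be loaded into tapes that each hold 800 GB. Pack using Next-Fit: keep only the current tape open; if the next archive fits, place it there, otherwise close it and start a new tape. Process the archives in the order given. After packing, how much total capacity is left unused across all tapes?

Put 312 GB in tape 1; 488 GB remain.
Put 105 GB in tape 1; 383 GB remain.
Put 722 GB in tape 2; 78 GB remain.
Put 451 GB in tape 3; 349 GB remain.
Put 393 GB in tape 4; 407 GB remain.
Put 558 GB in tape 5; 242 GB remain.
Put 463 GB in tape 6; 337 GB remain.
Put 718 GB in tape 7; 82 GB remain.
Put 338 GB in tape 8; 462 GB remain.
Put 573 GB in tape 9; 227 GB remain.
Put 209 GB in tape 9; 18 GB remain.
Put 747 GB in tape 10; 53 GB remain.
Put 478 GB in tape 11; 322 GB remain.
Put 577 GB in tape 12; 223 GB remain.
Put 480 GB in tape 13; 320 GB remain.
Put 783 GB in tape 14; 17 GB remain.
Put 214 GB in tape 15; 586 GB remain.
15 tapes × 800 GB = 12000 GB; used 8121 GB; unused 3879 GB.

3879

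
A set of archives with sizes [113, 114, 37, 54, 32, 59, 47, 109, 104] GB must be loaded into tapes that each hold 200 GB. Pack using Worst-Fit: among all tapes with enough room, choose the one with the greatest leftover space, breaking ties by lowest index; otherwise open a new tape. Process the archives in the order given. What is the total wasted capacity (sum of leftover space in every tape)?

331

Put 113 GB in tape 1; 87 GB remain.
Put 114 GB in tape 2; 86 GB remain.
Put 37 GB in tape 1; 50 GB remain.
Put 54 GB in tape 2; 32 GB remain.
Put 32 GB in tape 1; 18 GB remain.
Put 59 GB in tape 3; 141 GB remain.
Put 47 GB in tape 3; 94 GB remain.
Put 109 GB in tape 4; 91 GB remain.
Put 104 GB in tape 5; 96 GB remain.
5 tapes × 200 GB = 1000 GB; used 669 GB; unused 331 GB.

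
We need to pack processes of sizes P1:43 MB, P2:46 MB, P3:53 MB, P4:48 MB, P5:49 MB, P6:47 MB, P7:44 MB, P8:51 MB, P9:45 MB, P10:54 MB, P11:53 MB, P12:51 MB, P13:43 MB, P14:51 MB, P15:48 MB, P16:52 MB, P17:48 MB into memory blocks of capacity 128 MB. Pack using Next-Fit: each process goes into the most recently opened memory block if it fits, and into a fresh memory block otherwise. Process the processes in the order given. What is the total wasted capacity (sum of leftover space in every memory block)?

Put P1 (43 MB) in memory block 1; 85 MB remain.
Put P2 (46 MB) in memory block 1; 39 MB remain.
Put P3 (53 MB) in memory block 2; 75 MB remain.
Put P4 (48 MB) in memory block 2; 27 MB remain.
Put P5 (49 MB) in memory block 3; 79 MB remain.
Put P6 (47 MB) in memory block 3; 32 MB remain.
Put P7 (44 MB) in memory block 4; 84 MB remain.
Put P8 (51 MB) in memory block 4; 33 MB remain.
Put P9 (45 MB) in memory block 5; 83 MB remain.
Put P10 (54 MB) in memory block 5; 29 MB remain.
Put P11 (53 MB) in memory block 6; 75 MB remain.
Put P12 (51 MB) in memory block 6; 24 MB remain.
Put P13 (43 MB) in memory block 7; 85 MB remain.
Put P14 (51 MB) in memory block 7; 34 MB remain.
Put P15 (48 MB) in memory block 8; 80 MB remain.
Put P16 (52 MB) in memory block 8; 28 MB remain.
Put P17 (48 MB) in memory block 9; 80 MB remain.
9 memory blocks × 128 MB = 1152 MB; used 826 MB; unused 326 MB.

326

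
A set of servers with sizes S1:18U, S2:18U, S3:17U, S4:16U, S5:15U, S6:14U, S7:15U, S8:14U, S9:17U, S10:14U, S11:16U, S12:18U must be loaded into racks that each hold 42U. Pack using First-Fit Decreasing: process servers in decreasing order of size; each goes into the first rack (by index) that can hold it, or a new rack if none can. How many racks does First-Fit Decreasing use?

Sorted descending: 18, 18, 18, 17, 17, 16, 16, 15, 15, 14, 14, 14.
rack 1: place 18U, 24U left
rack 1: place 18U, 6U left
rack 2: place 18U, 24U left
rack 2: place 17U, 7U left
rack 3: place 17U, 25U left
rack 3: place 16U, 9U left
rack 4: place 16U, 26U left
rack 4: place 15U, 11U left
rack 5: place 15U, 27U left
rack 5: place 14U, 13U left
rack 6: place 14U, 28U left
rack 6: place 14U, 14U left

6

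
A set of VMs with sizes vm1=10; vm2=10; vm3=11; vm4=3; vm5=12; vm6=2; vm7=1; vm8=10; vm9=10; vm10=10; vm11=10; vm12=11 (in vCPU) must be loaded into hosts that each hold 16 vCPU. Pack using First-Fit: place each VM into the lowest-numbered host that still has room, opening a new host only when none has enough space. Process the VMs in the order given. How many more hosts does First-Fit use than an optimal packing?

First-Fit: [10,3,2,1] [10] [11] [12] [10] [10] [10] [10] [11] → 9 hosts.
9 VMs exceed 8 vCPU (half the capacity), and no two of those can share a host, so at least 9 hosts are needed.
So 9 is already optimal.

0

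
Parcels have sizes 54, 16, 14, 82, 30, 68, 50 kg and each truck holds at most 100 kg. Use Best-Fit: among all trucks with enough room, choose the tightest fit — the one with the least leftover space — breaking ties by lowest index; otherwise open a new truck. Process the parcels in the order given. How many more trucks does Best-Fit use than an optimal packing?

Best-Fit: [54,16,14] [82] [30,68] [50] → 4 trucks.
Total size 314 kg; any packing needs at least ⌈314/100⌉ = 4 trucks.
So 4 is already optimal.

0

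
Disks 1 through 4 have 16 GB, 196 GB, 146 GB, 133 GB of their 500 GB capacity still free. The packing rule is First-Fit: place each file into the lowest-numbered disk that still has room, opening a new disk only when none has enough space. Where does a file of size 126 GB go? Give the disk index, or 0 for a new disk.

2

Disks with room: disk 2 (196 GB), disk 3 (146 GB), disk 4 (133 GB).
The first with room is disk 2.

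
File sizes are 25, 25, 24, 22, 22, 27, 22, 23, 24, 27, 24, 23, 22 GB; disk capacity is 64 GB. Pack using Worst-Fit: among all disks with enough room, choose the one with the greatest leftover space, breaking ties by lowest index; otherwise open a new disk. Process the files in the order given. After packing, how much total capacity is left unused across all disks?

disk 1: place 25 GB, 39 GB left
disk 1: place 25 GB, 14 GB left
disk 2: place 24 GB, 40 GB left
disk 2: place 22 GB, 18 GB left
disk 3: place 22 GB, 42 GB left
disk 3: place 27 GB, 15 GB left
disk 4: place 22 GB, 42 GB left
disk 4: place 23 GB, 19 GB left
disk 5: place 24 GB, 40 GB left
disk 5: place 27 GB, 13 GB left
disk 6: place 24 GB, 40 GB left
disk 6: place 23 GB, 17 GB left
disk 7: place 22 GB, 42 GB left
7 disks × 64 GB = 448 GB; used 310 GB; unused 138 GB.

138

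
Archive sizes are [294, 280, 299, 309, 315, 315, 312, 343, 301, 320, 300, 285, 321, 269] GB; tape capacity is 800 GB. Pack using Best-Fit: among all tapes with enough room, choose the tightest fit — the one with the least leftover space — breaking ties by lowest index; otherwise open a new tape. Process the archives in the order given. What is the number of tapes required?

294 GB → tape 1 (remaining 506 GB)
280 GB → tape 1 (remaining 226 GB)
299 GB → tape 2 (remaining 501 GB)
309 GB → tape 2 (remaining 192 GB)
315 GB → tape 3 (remaining 485 GB)
315 GB → tape 3 (remaining 170 GB)
312 GB → tape 4 (remaining 488 GB)
343 GB → tape 4 (remaining 145 GB)
301 GB → tape 5 (remaining 499 GB)
320 GB → tape 5 (remaining 179 GB)
300 GB → tape 6 (remaining 500 GB)
285 GB → tape 6 (remaining 215 GB)
321 GB → tape 7 (remaining 479 GB)
269 GB → tape 7 (remaining 210 GB)

7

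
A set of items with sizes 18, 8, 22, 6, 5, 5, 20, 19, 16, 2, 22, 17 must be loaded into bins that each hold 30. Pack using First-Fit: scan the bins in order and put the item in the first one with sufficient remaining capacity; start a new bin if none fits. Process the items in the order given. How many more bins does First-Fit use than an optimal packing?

First-Fit: [18,8,2] [22,6] [5,5,20] [19] [16] [22] [17] → 7 bins.
7 items exceed 15 (half the capacity), and no two of those can share a bin, so at least 7 bins are needed.
So 7 is already optimal.

0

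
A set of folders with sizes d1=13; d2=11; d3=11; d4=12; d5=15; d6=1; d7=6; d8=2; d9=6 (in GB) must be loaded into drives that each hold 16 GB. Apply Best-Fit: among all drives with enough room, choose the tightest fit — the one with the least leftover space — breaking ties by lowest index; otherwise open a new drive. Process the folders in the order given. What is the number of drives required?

6 drives

Put d1 (13 GB) in drive 1; 3 GB remain.
Put d2 (11 GB) in drive 2; 5 GB remain.
Put d3 (11 GB) in drive 3; 5 GB remain.
Put d4 (12 GB) in drive 4; 4 GB remain.
Put d5 (15 GB) in drive 5; 1 GB remain.
Put d6 (1 GB) in drive 5; 0 GB remain.
Put d7 (6 GB) in drive 6; 10 GB remain.
Put d8 (2 GB) in drive 1; 1 GB remain.
Put d9 (6 GB) in drive 6; 4 GB remain.
Final drives: [13,2] [11] [11] [12] [15,1] [6,6].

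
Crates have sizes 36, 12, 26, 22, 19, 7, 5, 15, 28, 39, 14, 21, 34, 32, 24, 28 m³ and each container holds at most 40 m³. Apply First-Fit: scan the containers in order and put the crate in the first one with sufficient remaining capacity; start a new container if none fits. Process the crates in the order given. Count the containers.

Put 36 m³ in container 1; 4 m³ remain.
Put 12 m³ in container 2; 28 m³ remain.
Put 26 m³ in container 2; 2 m³ remain.
Put 22 m³ in container 3; 18 m³ remain.
Put 19 m³ in container 4; 21 m³ remain.
Put 7 m³ in container 3; 11 m³ remain.
Put 5 m³ in container 3; 6 m³ remain.
Put 15 m³ in container 4; 6 m³ remain.
Put 28 m³ in container 5; 12 m³ remain.
Put 39 m³ in container 6; 1 m³ remain.
Put 14 m³ in container 7; 26 m³ remain.
Put 21 m³ in container 7; 5 m³ remain.
Put 34 m³ in container 8; 6 m³ remain.
Put 32 m³ in container 9; 8 m³ remain.
Put 24 m³ in container 10; 16 m³ remain.
Put 28 m³ in container 11; 12 m³ remain.

11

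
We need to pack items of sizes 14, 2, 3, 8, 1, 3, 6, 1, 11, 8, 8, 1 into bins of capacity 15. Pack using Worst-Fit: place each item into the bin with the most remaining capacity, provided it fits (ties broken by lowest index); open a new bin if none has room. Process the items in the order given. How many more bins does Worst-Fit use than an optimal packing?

1

Worst-Fit: [14] [2,3,8,1] [3,6,1] [11] [8,1] [8] → 6 bins.
Total size 66; any packing needs at least ⌈66/15⌉ = 5 bins.
An optimal packing achieves that bound: [14,1] [11,3,1] [8,6,1] [8,3,2] [8] → 5 bins.
Excess: 6 − 5 = 1.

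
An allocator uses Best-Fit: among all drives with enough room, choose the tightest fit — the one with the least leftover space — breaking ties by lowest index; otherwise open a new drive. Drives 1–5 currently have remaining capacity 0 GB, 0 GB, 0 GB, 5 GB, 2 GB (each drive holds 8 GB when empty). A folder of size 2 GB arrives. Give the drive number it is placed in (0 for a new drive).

Drives with room: drive 4 (5 GB), drive 5 (2 GB).
Tightest fit is drive 5 with 2 GB free.

5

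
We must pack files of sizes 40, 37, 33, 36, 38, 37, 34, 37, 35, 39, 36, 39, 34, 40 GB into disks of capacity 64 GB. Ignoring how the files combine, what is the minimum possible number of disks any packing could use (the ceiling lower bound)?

9 disks

Total size = 40 + 37 + 33 + 36 + 38 + 37 + 34 + 37 + 35 + 39 + 36 + 39 + 34 + 40 = 515 GB.
⌈515 / 64⌉ = 9.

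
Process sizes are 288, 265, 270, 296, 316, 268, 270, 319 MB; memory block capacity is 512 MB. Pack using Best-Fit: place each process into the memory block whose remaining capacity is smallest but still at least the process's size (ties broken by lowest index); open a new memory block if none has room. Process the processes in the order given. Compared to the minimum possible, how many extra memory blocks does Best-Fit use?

0

Best-Fit: [288] [265] [270] [296] [316] [268] [270] [319] → 8 memory blocks.
8 processes exceed 256 MB (half the capacity), and no two of those can share a memory block, so at least 8 memory blocks are needed.
So 8 is already optimal.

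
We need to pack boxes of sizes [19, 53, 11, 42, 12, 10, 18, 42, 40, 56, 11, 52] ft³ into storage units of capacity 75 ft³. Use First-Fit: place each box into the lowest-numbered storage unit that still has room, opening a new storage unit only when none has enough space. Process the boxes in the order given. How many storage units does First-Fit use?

Put 19 ft³ in storage unit 1; 56 ft³ remain.
Put 53 ft³ in storage unit 1; 3 ft³ remain.
Put 11 ft³ in storage unit 2; 64 ft³ remain.
Put 42 ft³ in storage unit 2; 22 ft³ remain.
Put 12 ft³ in storage unit 2; 10 ft³ remain.
Put 10 ft³ in storage unit 2; 0 ft³ remain.
Put 18 ft³ in storage unit 3; 57 ft³ remain.
Put 42 ft³ in storage unit 3; 15 ft³ remain.
Put 40 ft³ in storage unit 4; 35 ft³ remain.
Put 56 ft³ in storage unit 5; 19 ft³ remain.
Put 11 ft³ in storage unit 3; 4 ft³ remain.
Put 52 ft³ in storage unit 6; 23 ft³ remain.

6 storage units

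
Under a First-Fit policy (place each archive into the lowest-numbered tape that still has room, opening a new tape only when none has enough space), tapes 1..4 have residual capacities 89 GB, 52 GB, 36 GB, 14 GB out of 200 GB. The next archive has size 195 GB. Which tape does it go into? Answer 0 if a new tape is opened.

0

No tape has ≥ 195 GB free, so a new tape is opened.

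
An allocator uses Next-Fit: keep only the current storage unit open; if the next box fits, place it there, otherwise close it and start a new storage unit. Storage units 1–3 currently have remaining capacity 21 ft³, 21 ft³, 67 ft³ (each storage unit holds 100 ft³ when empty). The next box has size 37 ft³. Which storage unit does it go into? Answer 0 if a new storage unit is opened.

Next-Fit only looks at storage unit 3, which has 67 ft³ free.
37 ft³ fits there.

3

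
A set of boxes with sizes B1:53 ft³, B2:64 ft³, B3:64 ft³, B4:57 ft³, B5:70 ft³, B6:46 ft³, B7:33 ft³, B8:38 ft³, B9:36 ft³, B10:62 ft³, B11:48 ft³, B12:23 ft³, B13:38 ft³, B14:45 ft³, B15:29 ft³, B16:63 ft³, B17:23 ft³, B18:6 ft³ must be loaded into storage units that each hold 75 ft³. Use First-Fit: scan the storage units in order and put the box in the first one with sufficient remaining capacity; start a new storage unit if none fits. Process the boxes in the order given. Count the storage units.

B1 (53 ft³) → storage unit 1 (remaining 22 ft³)
B2 (64 ft³) → storage unit 2 (remaining 11 ft³)
B3 (64 ft³) → storage unit 3 (remaining 11 ft³)
B4 (57 ft³) → storage unit 4 (remaining 18 ft³)
B5 (70 ft³) → storage unit 5 (remaining 5 ft³)
B6 (46 ft³) → storage unit 6 (remaining 29 ft³)
B7 (33 ft³) → storage unit 7 (remaining 42 ft³)
B8 (38 ft³) → storage unit 7 (remaining 4 ft³)
B9 (36 ft³) → storage unit 8 (remaining 39 ft³)
B10 (62 ft³) → storage unit 9 (remaining 13 ft³)
B11 (48 ft³) → storage unit 10 (remaining 27 ft³)
B12 (23 ft³) → storage unit 6 (remaining 6 ft³)
B13 (38 ft³) → storage unit 8 (remaining 1 ft³)
B14 (45 ft³) → storage unit 11 (remaining 30 ft³)
B15 (29 ft³) → storage unit 11 (remaining 1 ft³)
B16 (63 ft³) → storage unit 12 (remaining 12 ft³)
B17 (23 ft³) → storage unit 10 (remaining 4 ft³)
B18 (6 ft³) → storage unit 1 (remaining 16 ft³)

12 storage units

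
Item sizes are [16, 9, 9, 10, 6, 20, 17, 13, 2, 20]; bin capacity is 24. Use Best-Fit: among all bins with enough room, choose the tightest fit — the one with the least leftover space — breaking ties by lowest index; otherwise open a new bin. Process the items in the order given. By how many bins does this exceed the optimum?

Best-Fit: [16] [9,9,6] [10,13] [20,2] [17] [20] → 6 bins.
Total size 122; any packing needs at least ⌈122/24⌉ = 6 bins.
So 6 is already optimal.

0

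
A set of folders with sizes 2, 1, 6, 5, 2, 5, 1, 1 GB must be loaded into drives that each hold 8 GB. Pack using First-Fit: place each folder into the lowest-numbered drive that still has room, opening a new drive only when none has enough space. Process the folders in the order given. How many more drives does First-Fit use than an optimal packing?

0

First-Fit: [2,1,5] [6,2] [5,1,1] → 3 drives.
Total size 23 GB; any packing needs at least ⌈23/8⌉ = 3 drives.
So 3 is already optimal.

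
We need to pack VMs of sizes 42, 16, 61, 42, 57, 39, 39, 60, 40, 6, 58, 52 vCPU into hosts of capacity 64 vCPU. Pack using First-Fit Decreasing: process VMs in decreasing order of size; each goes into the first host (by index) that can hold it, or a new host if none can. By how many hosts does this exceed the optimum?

First-Fit Decreasing: [61] [60] [58,6] [57] [52] [42,16] [42] [40] [39] [39] → 10 hosts.
10 VMs exceed 32 vCPU (half the capacity), and no two of those can share a host, so at least 10 hosts are needed.
So 10 is already optimal.

0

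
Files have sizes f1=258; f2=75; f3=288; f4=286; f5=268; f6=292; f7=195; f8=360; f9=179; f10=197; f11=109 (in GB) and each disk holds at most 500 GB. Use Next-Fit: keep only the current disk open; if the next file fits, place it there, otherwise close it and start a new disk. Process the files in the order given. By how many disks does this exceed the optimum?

Next-Fit: [258,75] [288] [286] [268] [292,195] [360] [179,197,109] → 7 disks.
Total size 2507 GB; any packing needs at least ⌈2507/500⌉ = 6 disks.
An optimal packing achieves that bound: [360,109] [292,197] [288,195] [286,179] [268,75] [258] → 6 disks.
Excess: 7 − 6 = 1.

1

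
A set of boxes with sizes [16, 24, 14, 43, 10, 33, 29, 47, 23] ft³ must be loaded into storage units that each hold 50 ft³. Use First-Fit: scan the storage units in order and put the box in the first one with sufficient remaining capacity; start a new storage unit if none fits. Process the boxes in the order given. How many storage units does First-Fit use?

6 storage units

Put 16 ft³ in storage unit 1; 34 ft³ remain.
Put 24 ft³ in storage unit 1; 10 ft³ remain.
Put 14 ft³ in storage unit 2; 36 ft³ remain.
Put 43 ft³ in storage unit 3; 7 ft³ remain.
Put 10 ft³ in storage unit 1; 0 ft³ remain.
Put 33 ft³ in storage unit 2; 3 ft³ remain.
Put 29 ft³ in storage unit 4; 21 ft³ remain.
Put 47 ft³ in storage unit 5; 3 ft³ remain.
Put 23 ft³ in storage unit 6; 27 ft³ remain.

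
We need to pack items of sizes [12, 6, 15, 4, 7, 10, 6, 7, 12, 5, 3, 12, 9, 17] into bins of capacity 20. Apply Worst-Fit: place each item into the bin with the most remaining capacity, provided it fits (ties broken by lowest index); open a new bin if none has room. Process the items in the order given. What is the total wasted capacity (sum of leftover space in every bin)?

35

12 → bin 1 (remaining 8)
6 → bin 1 (remaining 2)
15 → bin 2 (remaining 5)
4 → bin 2 (remaining 1)
7 → bin 3 (remaining 13)
10 → bin 3 (remaining 3)
6 → bin 4 (remaining 14)
7 → bin 4 (remaining 7)
12 → bin 5 (remaining 8)
5 → bin 5 (remaining 3)
3 → bin 4 (remaining 4)
12 → bin 6 (remaining 8)
9 → bin 7 (remaining 11)
17 → bin 8 (remaining 3)
8 bins × 20 = 160; used 125; unused 35.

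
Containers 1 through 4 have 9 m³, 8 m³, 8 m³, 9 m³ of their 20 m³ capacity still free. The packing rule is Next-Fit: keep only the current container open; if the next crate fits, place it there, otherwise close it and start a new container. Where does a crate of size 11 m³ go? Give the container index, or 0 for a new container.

0

Next-Fit only looks at container 4, which has 9 m³ free.
11 m³ does not fit, so a new container is opened.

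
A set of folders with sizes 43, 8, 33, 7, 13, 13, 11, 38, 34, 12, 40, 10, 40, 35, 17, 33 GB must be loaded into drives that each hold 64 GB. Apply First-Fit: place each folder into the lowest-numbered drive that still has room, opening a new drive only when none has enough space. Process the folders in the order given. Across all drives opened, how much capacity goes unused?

drive 1: place 43 GB, 21 GB left
drive 1: place 8 GB, 13 GB left
drive 2: place 33 GB, 31 GB left
drive 1: place 7 GB, 6 GB left
drive 2: place 13 GB, 18 GB left
drive 2: place 13 GB, 5 GB left
drive 3: place 11 GB, 53 GB left
drive 3: place 38 GB, 15 GB left
drive 4: place 34 GB, 30 GB left
drive 3: place 12 GB, 3 GB left
drive 5: place 40 GB, 24 GB left
drive 4: place 10 GB, 20 GB left
drive 6: place 40 GB, 24 GB left
drive 7: place 35 GB, 29 GB left
drive 4: place 17 GB, 3 GB left
drive 8: place 33 GB, 31 GB left
8 drives × 64 GB = 512 GB; used 387 GB; unused 125 GB.

125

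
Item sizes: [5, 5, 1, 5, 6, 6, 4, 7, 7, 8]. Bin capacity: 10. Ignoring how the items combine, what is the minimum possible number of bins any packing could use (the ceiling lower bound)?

6

Total size = 5 + 5 + 1 + 5 + 6 + 6 + 4 + 7 + 7 + 8 = 54.
⌈54 / 10⌉ = 6.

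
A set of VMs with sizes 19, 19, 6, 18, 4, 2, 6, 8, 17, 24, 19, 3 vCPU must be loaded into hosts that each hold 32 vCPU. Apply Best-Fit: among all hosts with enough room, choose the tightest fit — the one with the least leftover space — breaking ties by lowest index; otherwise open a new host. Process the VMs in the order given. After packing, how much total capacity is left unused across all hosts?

Put 19 vCPU in host 1; 13 vCPU remain.
Put 19 vCPU in host 2; 13 vCPU remain.
Put 6 vCPU in host 1; 7 vCPU remain.
Put 18 vCPU in host 3; 14 vCPU remain.
Put 4 vCPU in host 1; 3 vCPU remain.
Put 2 vCPU in host 1; 1 vCPU remain.
Put 6 vCPU in host 2; 7 vCPU remain.
Put 8 vCPU in host 3; 6 vCPU remain.
Put 17 vCPU in host 4; 15 vCPU remain.
Put 24 vCPU in host 5; 8 vCPU remain.
Put 19 vCPU in host 6; 13 vCPU remain.
Put 3 vCPU in host 3; 3 vCPU remain.
6 hosts × 32 vCPU = 192 vCPU; used 145 vCPU; unused 47 vCPU.

47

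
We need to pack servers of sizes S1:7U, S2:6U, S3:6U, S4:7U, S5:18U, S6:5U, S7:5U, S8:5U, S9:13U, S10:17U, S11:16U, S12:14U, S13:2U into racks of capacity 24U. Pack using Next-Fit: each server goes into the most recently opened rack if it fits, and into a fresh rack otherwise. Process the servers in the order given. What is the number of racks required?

S1 (7U) → rack 1 (remaining 17U)
S2 (6U) → rack 1 (remaining 11U)
S3 (6U) → rack 1 (remaining 5U)
S4 (7U) → rack 2 (remaining 17U)
S5 (18U) → rack 3 (remaining 6U)
S6 (5U) → rack 3 (remaining 1U)
S7 (5U) → rack 4 (remaining 19U)
S8 (5U) → rack 4 (remaining 14U)
S9 (13U) → rack 4 (remaining 1U)
S10 (17U) → rack 5 (remaining 7U)
S11 (16U) → rack 6 (remaining 8U)
S12 (14U) → rack 7 (remaining 10U)
S13 (2U) → rack 7 (remaining 8U)
Final racks: [7,6,6] [7] [18,5] [5,5,13] [17] [16] [14,2].

7 racks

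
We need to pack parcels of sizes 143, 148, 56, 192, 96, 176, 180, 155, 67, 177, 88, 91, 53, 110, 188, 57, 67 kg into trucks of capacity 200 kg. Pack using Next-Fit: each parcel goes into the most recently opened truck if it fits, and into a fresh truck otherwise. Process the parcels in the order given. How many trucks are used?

143 kg → truck 1 (remaining 57 kg)
148 kg → truck 2 (remaining 52 kg)
56 kg → truck 3 (remaining 144 kg)
192 kg → truck 4 (remaining 8 kg)
96 kg → truck 5 (remaining 104 kg)
176 kg → truck 6 (remaining 24 kg)
180 kg → truck 7 (remaining 20 kg)
155 kg → truck 8 (remaining 45 kg)
67 kg → truck 9 (remaining 133 kg)
177 kg → truck 10 (remaining 23 kg)
88 kg → truck 11 (remaining 112 kg)
91 kg → truck 11 (remaining 21 kg)
53 kg → truck 12 (remaining 147 kg)
110 kg → truck 12 (remaining 37 kg)
188 kg → truck 13 (remaining 12 kg)
57 kg → truck 14 (remaining 143 kg)
67 kg → truck 14 (remaining 76 kg)
Final trucks: [143] [148] [56] [192] [96] [176] [180] [155] [67] [177] [88,91] [53,110] [188] [57,67].

14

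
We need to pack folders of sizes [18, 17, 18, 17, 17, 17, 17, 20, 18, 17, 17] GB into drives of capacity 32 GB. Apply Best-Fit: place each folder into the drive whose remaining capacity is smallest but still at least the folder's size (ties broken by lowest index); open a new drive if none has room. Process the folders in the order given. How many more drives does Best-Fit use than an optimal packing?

Best-Fit: [18] [17] [18] [17] [17] [17] [17] [20] [18] [17] [17] → 11 drives.
11 folders exceed 16 GB (half the capacity), and no two of those can share a drive, so at least 11 drives are needed.
So 11 is already optimal.

0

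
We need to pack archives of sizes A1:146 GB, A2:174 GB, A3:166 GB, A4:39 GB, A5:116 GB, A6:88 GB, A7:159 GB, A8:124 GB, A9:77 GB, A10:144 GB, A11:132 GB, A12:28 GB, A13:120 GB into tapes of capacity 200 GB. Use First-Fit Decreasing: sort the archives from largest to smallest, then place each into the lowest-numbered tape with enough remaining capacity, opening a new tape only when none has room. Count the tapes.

Sorted descending: 174, 166, 159, 146, 144, 132, 124, 120, 116, 88, 77, 39, 28.
174 GB → tape 1 (remaining 26 GB)
166 GB → tape 2 (remaining 34 GB)
159 GB → tape 3 (remaining 41 GB)
146 GB → tape 4 (remaining 54 GB)
144 GB → tape 5 (remaining 56 GB)
132 GB → tape 6 (remaining 68 GB)
124 GB → tape 7 (remaining 76 GB)
120 GB → tape 8 (remaining 80 GB)
116 GB → tape 9 (remaining 84 GB)
88 GB → tape 10 (remaining 112 GB)
77 GB → tape 8 (remaining 3 GB)
39 GB → tape 3 (remaining 2 GB)
28 GB → tape 2 (remaining 6 GB)

10 tapes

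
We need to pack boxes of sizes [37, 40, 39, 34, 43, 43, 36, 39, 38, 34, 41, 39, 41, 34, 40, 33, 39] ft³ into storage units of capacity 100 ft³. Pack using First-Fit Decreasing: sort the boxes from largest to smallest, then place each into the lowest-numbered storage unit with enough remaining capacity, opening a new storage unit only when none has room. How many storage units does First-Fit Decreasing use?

9

Sorted descending: 43, 43, 41, 41, 40, 40, 39, 39, 39, 39, 38, 37, 36, 34, 34, 34, 33.
43 ft³ → storage unit 1 (remaining 57 ft³)
43 ft³ → storage unit 1 (remaining 14 ft³)
41 ft³ → storage unit 2 (remaining 59 ft³)
41 ft³ → storage unit 2 (remaining 18 ft³)
40 ft³ → storage unit 3 (remaining 60 ft³)
40 ft³ → storage unit 3 (remaining 20 ft³)
39 ft³ → storage unit 4 (remaining 61 ft³)
39 ft³ → storage unit 4 (remaining 22 ft³)
39 ft³ → storage unit 5 (remaining 61 ft³)
39 ft³ → storage unit 5 (remaining 22 ft³)
38 ft³ → storage unit 6 (remaining 62 ft³)
37 ft³ → storage unit 6 (remaining 25 ft³)
36 ft³ → storage unit 7 (remaining 64 ft³)
34 ft³ → storage unit 7 (remaining 30 ft³)
34 ft³ → storage unit 8 (remaining 66 ft³)
34 ft³ → storage unit 8 (remaining 32 ft³)
33 ft³ → storage unit 9 (remaining 67 ft³)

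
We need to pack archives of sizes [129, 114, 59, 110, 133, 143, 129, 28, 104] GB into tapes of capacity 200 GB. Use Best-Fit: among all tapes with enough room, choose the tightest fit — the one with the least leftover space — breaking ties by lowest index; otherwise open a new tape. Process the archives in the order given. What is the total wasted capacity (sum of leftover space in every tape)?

Put 129 GB in tape 1; 71 GB remain.
Put 114 GB in tape 2; 86 GB remain.
Put 59 GB in tape 1; 12 GB remain.
Put 110 GB in tape 3; 90 GB remain.
Put 133 GB in tape 4; 67 GB remain.
Put 143 GB in tape 5; 57 GB remain.
Put 129 GB in tape 6; 71 GB remain.
Put 28 GB in tape 5; 29 GB remain.
Put 104 GB in tape 7; 96 GB remain.
7 tapes × 200 GB = 1400 GB; used 949 GB; unused 451 GB.

451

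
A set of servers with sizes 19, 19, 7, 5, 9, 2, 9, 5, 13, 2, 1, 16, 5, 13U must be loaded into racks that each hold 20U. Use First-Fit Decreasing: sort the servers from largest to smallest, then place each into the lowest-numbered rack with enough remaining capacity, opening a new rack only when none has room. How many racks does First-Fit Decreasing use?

7 racks

Sorted descending: 19, 19, 16, 13, 13, 9, 9, 7, 5, 5, 5, 2, 2, 1.
Put 19U in rack 1; 1U remain.
Put 19U in rack 2; 1U remain.
Put 16U in rack 3; 4U remain.
Put 13U in rack 4; 7U remain.
Put 13U in rack 5; 7U remain.
Put 9U in rack 6; 11U remain.
Put 9U in rack 6; 2U remain.
Put 7U in rack 4; 0U remain.
Put 5U in rack 5; 2U remain.
Put 5U in rack 7; 15U remain.
Put 5U in rack 7; 10U remain.
Put 2U in rack 3; 2U remain.
Put 2U in rack 3; 0U remain.
Put 1U in rack 1; 0U remain.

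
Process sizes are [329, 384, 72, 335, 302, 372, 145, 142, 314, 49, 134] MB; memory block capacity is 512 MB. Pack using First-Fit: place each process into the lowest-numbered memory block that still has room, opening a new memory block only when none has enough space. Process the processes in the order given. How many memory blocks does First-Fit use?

6

329 MB → memory block 1 (remaining 183 MB)
384 MB → memory block 2 (remaining 128 MB)
72 MB → memory block 1 (remaining 111 MB)
335 MB → memory block 3 (remaining 177 MB)
302 MB → memory block 4 (remaining 210 MB)
372 MB → memory block 5 (remaining 140 MB)
145 MB → memory block 3 (remaining 32 MB)
142 MB → memory block 4 (remaining 68 MB)
314 MB → memory block 6 (remaining 198 MB)
49 MB → memory block 1 (remaining 62 MB)
134 MB → memory block 5 (remaining 6 MB)
Final memory blocks: [329,72,49] [384] [335,145] [302,142] [372,134] [314].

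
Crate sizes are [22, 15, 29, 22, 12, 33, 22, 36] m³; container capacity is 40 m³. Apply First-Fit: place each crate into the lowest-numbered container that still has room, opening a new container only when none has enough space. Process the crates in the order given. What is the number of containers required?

Put 22 m³ in container 1; 18 m³ remain.
Put 15 m³ in container 1; 3 m³ remain.
Put 29 m³ in container 2; 11 m³ remain.
Put 22 m³ in container 3; 18 m³ remain.
Put 12 m³ in container 3; 6 m³ remain.
Put 33 m³ in container 4; 7 m³ remain.
Put 22 m³ in container 5; 18 m³ remain.
Put 36 m³ in container 6; 4 m³ remain.

6 containers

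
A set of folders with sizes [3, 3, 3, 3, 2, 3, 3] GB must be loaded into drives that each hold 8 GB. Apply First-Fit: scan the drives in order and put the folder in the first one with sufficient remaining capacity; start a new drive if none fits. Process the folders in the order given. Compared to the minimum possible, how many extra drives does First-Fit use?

First-Fit: [3,3,2] [3,3] [3,3] → 3 drives.
Total size 20 GB; any packing needs at least ⌈20/8⌉ = 3 drives.
So 3 is already optimal.

0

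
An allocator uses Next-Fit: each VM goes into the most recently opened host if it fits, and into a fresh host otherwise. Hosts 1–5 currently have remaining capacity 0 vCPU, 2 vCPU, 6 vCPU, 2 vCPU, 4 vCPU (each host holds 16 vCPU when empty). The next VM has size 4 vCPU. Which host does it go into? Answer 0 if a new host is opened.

Next-Fit only looks at host 5, which has 4 vCPU free.
4 vCPU fits there.

5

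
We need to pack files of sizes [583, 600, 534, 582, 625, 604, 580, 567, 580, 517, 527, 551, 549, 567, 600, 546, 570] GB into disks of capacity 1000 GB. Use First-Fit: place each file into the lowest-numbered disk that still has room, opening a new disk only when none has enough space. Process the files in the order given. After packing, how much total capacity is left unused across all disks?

7318

disk 1: place 583 GB, 417 GB left
disk 2: place 600 GB, 400 GB left
disk 3: place 534 GB, 466 GB left
disk 4: place 582 GB, 418 GB left
disk 5: place 625 GB, 375 GB left
disk 6: place 604 GB, 396 GB left
disk 7: place 580 GB, 420 GB left
disk 8: place 567 GB, 433 GB left
disk 9: place 580 GB, 420 GB left
disk 10: place 517 GB, 483 GB left
disk 11: place 527 GB, 473 GB left
disk 12: place 551 GB, 449 GB left
disk 13: place 549 GB, 451 GB left
disk 14: place 567 GB, 433 GB left
disk 15: place 600 GB, 400 GB left
disk 16: place 546 GB, 454 GB left
disk 17: place 570 GB, 430 GB left
17 disks × 1000 GB = 17000 GB; used 9682 GB; unused 7318 GB.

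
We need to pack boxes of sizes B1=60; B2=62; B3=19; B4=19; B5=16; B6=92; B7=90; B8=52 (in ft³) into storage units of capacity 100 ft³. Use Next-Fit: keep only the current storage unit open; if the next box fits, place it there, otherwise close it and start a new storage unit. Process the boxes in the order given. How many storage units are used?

Put B1 (60 ft³) in storage unit 1; 40 ft³ remain.
Put B2 (62 ft³) in storage unit 2; 38 ft³ remain.
Put B3 (19 ft³) in storage unit 2; 19 ft³ remain.
Put B4 (19 ft³) in storage unit 2; 0 ft³ remain.
Put B5 (16 ft³) in storage unit 3; 84 ft³ remain.
Put B6 (92 ft³) in storage unit 4; 8 ft³ remain.
Put B7 (90 ft³) in storage unit 5; 10 ft³ remain.
Put B8 (52 ft³) in storage unit 6; 48 ft³ remain.

6 storage units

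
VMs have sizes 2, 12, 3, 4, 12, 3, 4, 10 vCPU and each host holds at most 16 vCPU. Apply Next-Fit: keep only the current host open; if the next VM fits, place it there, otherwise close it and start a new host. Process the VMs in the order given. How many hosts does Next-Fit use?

4

host 1: place 2 vCPU, 14 vCPU left
host 1: place 12 vCPU, 2 vCPU left
host 2: place 3 vCPU, 13 vCPU left
host 2: place 4 vCPU, 9 vCPU left
host 3: place 12 vCPU, 4 vCPU left
host 3: place 3 vCPU, 1 vCPU left
host 4: place 4 vCPU, 12 vCPU left
host 4: place 10 vCPU, 2 vCPU left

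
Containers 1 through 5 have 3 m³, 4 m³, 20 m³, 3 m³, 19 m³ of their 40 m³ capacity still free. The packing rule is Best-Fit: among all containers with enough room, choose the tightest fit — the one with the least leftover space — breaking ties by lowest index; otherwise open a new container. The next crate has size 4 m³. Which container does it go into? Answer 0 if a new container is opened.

Containers with room: container 2 (4 m³), container 3 (20 m³), container 5 (19 m³).
Tightest fit is container 2 with 4 m³ free.

2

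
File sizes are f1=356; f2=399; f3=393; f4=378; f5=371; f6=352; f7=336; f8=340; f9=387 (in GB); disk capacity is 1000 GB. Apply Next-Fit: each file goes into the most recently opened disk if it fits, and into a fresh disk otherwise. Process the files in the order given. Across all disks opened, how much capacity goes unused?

1688

Put f1 (356 GB) in disk 1; 644 GB remain.
Put f2 (399 GB) in disk 1; 245 GB remain.
Put f3 (393 GB) in disk 2; 607 GB remain.
Put f4 (378 GB) in disk 2; 229 GB remain.
Put f5 (371 GB) in disk 3; 629 GB remain.
Put f6 (352 GB) in disk 3; 277 GB remain.
Put f7 (336 GB) in disk 4; 664 GB remain.
Put f8 (340 GB) in disk 4; 324 GB remain.
Put f9 (387 GB) in disk 5; 613 GB remain.
5 disks × 1000 GB = 5000 GB; used 3312 GB; unused 1688 GB.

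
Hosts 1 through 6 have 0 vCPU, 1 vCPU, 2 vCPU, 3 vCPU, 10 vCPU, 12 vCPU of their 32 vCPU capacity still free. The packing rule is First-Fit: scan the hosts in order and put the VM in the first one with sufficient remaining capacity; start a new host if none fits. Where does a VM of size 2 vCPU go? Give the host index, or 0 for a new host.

Hosts with room: host 3 (2 vCPU), host 4 (3 vCPU), host 5 (10 vCPU), host 6 (12 vCPU).
The first with room is host 3.

3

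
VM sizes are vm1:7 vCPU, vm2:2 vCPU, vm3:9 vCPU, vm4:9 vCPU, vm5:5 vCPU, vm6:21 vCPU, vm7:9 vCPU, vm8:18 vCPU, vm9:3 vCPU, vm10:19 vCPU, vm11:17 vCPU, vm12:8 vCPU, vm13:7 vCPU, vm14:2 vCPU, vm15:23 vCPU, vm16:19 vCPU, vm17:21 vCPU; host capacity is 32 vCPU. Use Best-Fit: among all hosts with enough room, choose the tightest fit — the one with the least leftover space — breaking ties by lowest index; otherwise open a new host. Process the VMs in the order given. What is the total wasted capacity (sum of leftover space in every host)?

vm1 (7 vCPU) → host 1 (remaining 25 vCPU)
vm2 (2 vCPU) → host 1 (remaining 23 vCPU)
vm3 (9 vCPU) → host 1 (remaining 14 vCPU)
vm4 (9 vCPU) → host 1 (remaining 5 vCPU)
vm5 (5 vCPU) → host 1 (remaining 0 vCPU)
vm6 (21 vCPU) → host 2 (remaining 11 vCPU)
vm7 (9 vCPU) → host 2 (remaining 2 vCPU)
vm8 (18 vCPU) → host 3 (remaining 14 vCPU)
vm9 (3 vCPU) → host 3 (remaining 11 vCPU)
vm10 (19 vCPU) → host 4 (remaining 13 vCPU)
vm11 (17 vCPU) → host 5 (remaining 15 vCPU)
vm12 (8 vCPU) → host 3 (remaining 3 vCPU)
vm13 (7 vCPU) → host 4 (remaining 6 vCPU)
vm14 (2 vCPU) → host 2 (remaining 0 vCPU)
vm15 (23 vCPU) → host 6 (remaining 9 vCPU)
vm16 (19 vCPU) → host 7 (remaining 13 vCPU)
vm17 (21 vCPU) → host 8 (remaining 11 vCPU)
8 hosts × 32 vCPU = 256 vCPU; used 199 vCPU; unused 57 vCPU.

57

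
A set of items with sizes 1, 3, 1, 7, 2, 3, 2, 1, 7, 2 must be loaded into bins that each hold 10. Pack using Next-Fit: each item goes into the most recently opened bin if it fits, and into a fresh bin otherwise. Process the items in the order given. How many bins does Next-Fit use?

4 bins

bin 1: place 1, 9 left
bin 1: place 3, 6 left
bin 1: place 1, 5 left
bin 2: place 7, 3 left
bin 2: place 2, 1 left
bin 3: place 3, 7 left
bin 3: place 2, 5 left
bin 3: place 1, 4 left
bin 4: place 7, 3 left
bin 4: place 2, 1 left
Final bins: [1,3,1] [7,2] [3,2,1] [7,2].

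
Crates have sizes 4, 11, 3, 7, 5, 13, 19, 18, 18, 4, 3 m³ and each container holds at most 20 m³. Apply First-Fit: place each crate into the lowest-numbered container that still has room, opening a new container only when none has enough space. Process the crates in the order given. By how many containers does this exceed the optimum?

0

First-Fit: [4,11,3] [7,5,4,3] [13] [19] [18] [18] → 6 containers.
Total size 105 m³; any packing needs at least ⌈105/20⌉ = 6 containers.
So 6 is already optimal.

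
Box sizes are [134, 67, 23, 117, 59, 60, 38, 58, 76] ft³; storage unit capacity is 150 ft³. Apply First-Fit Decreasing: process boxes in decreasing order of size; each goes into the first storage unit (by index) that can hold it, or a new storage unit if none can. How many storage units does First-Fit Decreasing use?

5

Sorted descending: 134, 117, 76, 67, 60, 59, 58, 38, 23.
Put 134 ft³ in storage unit 1; 16 ft³ remain.
Put 117 ft³ in storage unit 2; 33 ft³ remain.
Put 76 ft³ in storage unit 3; 74 ft³ remain.
Put 67 ft³ in storage unit 3; 7 ft³ remain.
Put 60 ft³ in storage unit 4; 90 ft³ remain.
Put 59 ft³ in storage unit 4; 31 ft³ remain.
Put 58 ft³ in storage unit 5; 92 ft³ remain.
Put 38 ft³ in storage unit 5; 54 ft³ remain.
Put 23 ft³ in storage unit 2; 10 ft³ remain.
Final storage units: [134] [117,23] [76,67] [60,59] [58,38].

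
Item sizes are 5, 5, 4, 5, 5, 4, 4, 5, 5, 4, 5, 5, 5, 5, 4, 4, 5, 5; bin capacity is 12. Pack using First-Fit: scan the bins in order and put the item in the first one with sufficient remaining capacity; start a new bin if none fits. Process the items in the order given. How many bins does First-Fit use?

9

bin 1: place 5, 7 left
bin 1: place 5, 2 left
bin 2: place 4, 8 left
bin 2: place 5, 3 left
bin 3: place 5, 7 left
bin 3: place 4, 3 left
bin 4: place 4, 8 left
bin 4: place 5, 3 left
bin 5: place 5, 7 left
bin 5: place 4, 3 left
bin 6: place 5, 7 left
bin 6: place 5, 2 left
bin 7: place 5, 7 left
bin 7: place 5, 2 left
bin 8: place 4, 8 left
bin 8: place 4, 4 left
bin 9: place 5, 7 left
bin 9: place 5, 2 left
Final bins: [5,5] [4,5] [5,4] [4,5] [5,4] [5,5] [5,5] [4,4] [5,5].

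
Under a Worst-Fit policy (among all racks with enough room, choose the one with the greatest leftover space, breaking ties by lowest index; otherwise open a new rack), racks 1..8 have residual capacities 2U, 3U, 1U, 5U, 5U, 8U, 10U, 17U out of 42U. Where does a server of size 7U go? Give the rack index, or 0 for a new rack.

Racks with room: rack 6 (8U), rack 7 (10U), rack 8 (17U).
Most room is rack 8 with 17U free.

8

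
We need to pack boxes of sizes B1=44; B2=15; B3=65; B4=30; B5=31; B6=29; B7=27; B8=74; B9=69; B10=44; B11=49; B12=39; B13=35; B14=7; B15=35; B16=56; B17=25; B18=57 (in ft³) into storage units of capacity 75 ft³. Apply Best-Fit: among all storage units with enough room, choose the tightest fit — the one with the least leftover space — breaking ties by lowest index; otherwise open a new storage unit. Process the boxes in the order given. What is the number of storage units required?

12 storage units

B1 (44 ft³) → storage unit 1 (remaining 31 ft³)
B2 (15 ft³) → storage unit 1 (remaining 16 ft³)
B3 (65 ft³) → storage unit 2 (remaining 10 ft³)
B4 (30 ft³) → storage unit 3 (remaining 45 ft³)
B5 (31 ft³) → storage unit 3 (remaining 14 ft³)
B6 (29 ft³) → storage unit 4 (remaining 46 ft³)
B7 (27 ft³) → storage unit 4 (remaining 19 ft³)
B8 (74 ft³) → storage unit 5 (remaining 1 ft³)
B9 (69 ft³) → storage unit 6 (remaining 6 ft³)
B10 (44 ft³) → storage unit 7 (remaining 31 ft³)
B11 (49 ft³) → storage unit 8 (remaining 26 ft³)
B12 (39 ft³) → storage unit 9 (remaining 36 ft³)
B13 (35 ft³) → storage unit 9 (remaining 1 ft³)
B14 (7 ft³) → storage unit 2 (remaining 3 ft³)
B15 (35 ft³) → storage unit 10 (remaining 40 ft³)
B16 (56 ft³) → storage unit 11 (remaining 19 ft³)
B17 (25 ft³) → storage unit 8 (remaining 1 ft³)
B18 (57 ft³) → storage unit 12 (remaining 18 ft³)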